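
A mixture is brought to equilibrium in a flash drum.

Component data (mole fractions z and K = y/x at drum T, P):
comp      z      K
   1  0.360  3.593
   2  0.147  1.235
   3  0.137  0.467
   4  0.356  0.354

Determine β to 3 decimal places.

Material balance + equilibrium reduce to Σ zᵢ(Kᵢ−1)/(1+β(Kᵢ−1)) = 0.
Feasibility: ΣzᵢKᵢ = 1.665, Σzᵢ/Kᵢ = 1.518 — both > 1, two phases present.
Newton iteration, β⁰ = 0.64:
  β = 0.640: g = -0.1219, g' = -0.870 → β = 0.500
  β = 0.500: g = -0.0018, g' = -0.862 → β = 0.498
Converged at β = 0.498.

β = 0.498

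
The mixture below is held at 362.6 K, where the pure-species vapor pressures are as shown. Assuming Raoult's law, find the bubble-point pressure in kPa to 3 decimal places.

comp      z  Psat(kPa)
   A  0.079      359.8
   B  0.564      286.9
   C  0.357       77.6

Pbub = 217.939 kPa

At the bubble point ψ → 0, so ΣzᵢKᵢ = 1 with Kᵢ = Pᵢˢᵃᵗ/P ⇒ P = ΣzᵢPᵢˢᵃᵗ.
P = 0.079·359.8 + 0.564·286.9 + 0.357·77.6 = 217.939 kPa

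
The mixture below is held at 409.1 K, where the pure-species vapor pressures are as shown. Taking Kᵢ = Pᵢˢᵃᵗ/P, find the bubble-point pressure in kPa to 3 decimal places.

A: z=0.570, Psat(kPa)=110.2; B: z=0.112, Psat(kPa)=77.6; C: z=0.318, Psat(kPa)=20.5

Pbub = 78.024 kPa

At the bubble point ψ → 0, so ΣzᵢKᵢ = 1 with Kᵢ = Pᵢˢᵃᵗ/P ⇒ P = ΣzᵢPᵢˢᵃᵗ.
P = 0.570·110.2 + 0.112·77.6 + 0.318·20.5 = 78.024 kPa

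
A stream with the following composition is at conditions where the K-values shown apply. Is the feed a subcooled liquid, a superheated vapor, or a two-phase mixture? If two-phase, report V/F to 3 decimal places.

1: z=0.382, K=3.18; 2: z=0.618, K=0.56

two-phase, V/F = 0.585

ΣzᵢKᵢ = 1.561; Σzᵢ/Kᵢ = 1.224.
Both exceed 1, so a two-phase solution exists.
Material balance + equilibrium reduce to Σ zᵢ(Kᵢ−1)/(1+ψ(Kᵢ−1)) = 0.
Binary case is linear: z₁(K₁−1)(1+ψ(K₂−1)) + z₂(K₂−1)(1+ψ(K₁−1)) = 0
⇒ ψ = [z₁(K₁−1)+z₂(K₂−1)] / [−(K₁−1)(K₂−1)] = 0.5608/0.9592 = 0.585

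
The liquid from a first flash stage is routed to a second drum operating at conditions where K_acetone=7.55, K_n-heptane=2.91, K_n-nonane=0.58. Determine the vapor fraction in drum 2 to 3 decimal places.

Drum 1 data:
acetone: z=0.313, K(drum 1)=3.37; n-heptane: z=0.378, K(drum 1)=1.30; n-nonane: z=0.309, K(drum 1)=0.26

V/F (drum 2) = 0.861

Drum 1:
Newton iteration, ψ₁⁰ = 0.51:
  ψ₁ = 0.510: g = 0.0669, g' = -0.822 → ψ₁ = 0.591
  ψ₁ = 0.591: g = -0.0014, g' = -0.864 → ψ₁ = 0.590
Converged at ψ₁ = 0.590.
Drum-1 compositions:
  acetone: x = 0.131, y = 0.440
  n-heptane: x = 0.321, y = 0.418
  n-nonane: x = 0.548, y = 0.143
Drum-2 feed = drum-1 liquid: z₂ = (0.1305, 0.3212, 0.5483).
Drum 2:
Newton–Raphson from ψ₂ = 0.5:
  ψ₂ = 0.500: g = 0.2223, g' = -0.768 → ψ₂ = 0.789
  ψ₂ = 0.789: g = 0.0387, g' = -0.550 → ψ₂ = 0.860
  ψ₂ = 0.860: g = 0.0007, g' = -0.532 → ψ₂ = 0.861
Converged at ψ₂ = 0.861.
  acetone: x = 0.020, y = 0.148
  n-heptane: x = 0.121, y = 0.353
  n-nonane: x = 0.859, y = 0.498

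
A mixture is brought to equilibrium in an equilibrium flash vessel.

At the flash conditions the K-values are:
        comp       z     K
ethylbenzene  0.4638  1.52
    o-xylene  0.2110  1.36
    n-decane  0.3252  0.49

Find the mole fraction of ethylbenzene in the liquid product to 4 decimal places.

Rachford–Rice: g(V/F) = Σ zᵢ(Kᵢ−1)/(1+V/F(Kᵢ−1)) = 0.
g(0) = ΣzᵢKᵢ − 1 = 0.1513 and g(1) = 1 − Σzᵢ/Kᵢ = -0.1240, so a root lies in (0, 1).
Newton–Raphson from V/F = 0.5:
  V/F = 0.5000: g = 0.03316, g' = -0.2510 → V/F = 0.6321
  V/F = 0.6321: g = -0.00136, g' = -0.2734 → V/F = 0.6271
Converged at V/F = 0.6271.
Compositions from xᵢ = zᵢ/(1+V/F(Kᵢ−1)), yᵢ = Kᵢxᵢ:
  ethylbenzene: x = 0.3497, y = 0.5316
  o-xylene: x = 0.1721, y = 0.2341
  n-decane: x = 0.4781, y = 0.2343

x_ethylbenzene = 0.3497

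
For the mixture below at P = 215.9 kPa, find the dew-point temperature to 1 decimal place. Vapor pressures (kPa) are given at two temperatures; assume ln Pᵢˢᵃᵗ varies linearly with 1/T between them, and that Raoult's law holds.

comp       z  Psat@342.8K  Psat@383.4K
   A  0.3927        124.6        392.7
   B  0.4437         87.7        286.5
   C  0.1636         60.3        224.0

T = 370.8 K

Dew-point temperature: Σzᵢ·P/Pᵢˢᵃᵗ(T) = 1. Interpolate ln Pᵢˢᵃᵗ = aᵢ + bᵢ/T.
  T = 342.8 K: ΣzᵢP/Pᵢˢᵃᵗ = 2.3585
  T = 383.4 K: ΣzᵢP/Pᵢˢᵃᵗ = 0.7079
  T = 363.1 K: ΣzᵢP/Pᵢˢᵃᵗ = 1.2488
  T = 373.2 K: ΣzᵢP/Pᵢˢᵃᵗ = 0.9342
  T = 368.1 K: ΣzᵢP/Pᵢˢᵃᵗ = 1.0795
  T = 370.6 K: ΣzᵢP/Pᵢˢᵃᵗ = 1.0052
Interpolating between 370.6 K and 373.2 K gives T ≈ 370.8 K.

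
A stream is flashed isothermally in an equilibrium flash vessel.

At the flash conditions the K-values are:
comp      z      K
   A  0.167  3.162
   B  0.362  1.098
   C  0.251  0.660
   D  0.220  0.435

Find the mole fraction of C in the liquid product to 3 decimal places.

x_C = 0.282

Material balance + equilibrium reduce to Σ zᵢ(Kᵢ−1)/(1+ψ(Kᵢ−1)) = 0.
g(0) = ΣzᵢKᵢ − 1 = 0.187 and g(1) = 1 − Σzᵢ/Kᵢ = -0.269, so a root lies in (0, 1).
Newton–Raphson from ψ = 0.36:
  ψ = 0.360: g = -0.0160, g' = -0.398 → ψ = 0.320
  ψ = 0.320: g = 0.0004, g' = -0.417 → ψ = 0.321
Converged at ψ = 0.321.
Compositions from xᵢ = zᵢ/(1+ψ(Kᵢ−1)), yᵢ = Kᵢxᵢ:
  A: x = 0.099, y = 0.312
  B: x = 0.351, y = 0.385
  C: x = 0.282, y = 0.186
  D: x = 0.269, y = 0.117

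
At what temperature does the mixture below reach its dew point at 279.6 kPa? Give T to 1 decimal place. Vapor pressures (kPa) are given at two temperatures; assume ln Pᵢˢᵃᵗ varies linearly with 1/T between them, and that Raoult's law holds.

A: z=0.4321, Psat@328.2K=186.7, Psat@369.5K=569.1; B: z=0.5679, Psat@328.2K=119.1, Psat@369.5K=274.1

Dew-point temperature: Σzᵢ·P/Pᵢˢᵃᵗ(T) = 1. Interpolate ln Pᵢˢᵃᵗ = aᵢ + bᵢ/T.
  T = 328.2 K: ΣzᵢP/Pᵢˢᵃᵗ = 1.9803
  T = 369.5 K: ΣzᵢP/Pᵢˢᵃᵗ = 0.7916
  T = 348.9 K: ΣzᵢP/Pᵢˢᵃᵗ = 1.2147
  T = 359.2 K: ΣzᵢP/Pᵢˢᵃᵗ = 0.9741
  T = 354.0 K: ΣzᵢP/Pᵢˢᵃᵗ = 1.0871
  T = 356.6 K: ΣzᵢP/Pᵢˢᵃᵗ = 1.0286
  T = 357.9 K: ΣzᵢP/Pᵢˢᵃᵗ = 1.0009
Interpolating between 357.9 K and 359.2 K gives T ≈ 357.9 K.

T = 357.9 K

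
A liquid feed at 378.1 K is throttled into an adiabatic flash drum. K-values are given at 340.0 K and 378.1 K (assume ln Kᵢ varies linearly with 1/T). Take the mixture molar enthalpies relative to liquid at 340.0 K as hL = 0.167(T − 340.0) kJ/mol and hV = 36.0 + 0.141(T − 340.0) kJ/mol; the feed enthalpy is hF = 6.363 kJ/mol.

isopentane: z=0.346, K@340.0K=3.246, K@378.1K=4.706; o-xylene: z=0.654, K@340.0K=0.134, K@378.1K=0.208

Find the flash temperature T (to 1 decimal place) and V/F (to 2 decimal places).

T = 347.2 K, V/F = 0.14

Adiabatic flash: solve Rachford–Rice at each trial T, then check hF = ψ·hV(T) + (1−ψ)·hL(T).
  T = 340.0 K: K = (3.246, 0.134), RR gives ψ = 0.108, H_out = 3.901 kJ/mol
  T = 378.1 K: K = (4.706, 0.208), RR gives ψ = 0.260, H_out = 15.479 kJ/mol
  T = 359.1 K: K = (3.949, 0.169), RR gives ψ = 0.195, H_out = 10.099 kJ/mol
  T = 349.6 K: K = (3.592, 0.151), RR gives ψ = 0.155, H_out = 7.153 kJ/mol
  T = 344.8 K: K = (3.417, 0.142), RR gives ψ = 0.133, H_out = 5.568 kJ/mol
  T = 347.2 K: K = (3.504, 0.147), RR gives ψ = 0.144, H_out = 6.370 kJ/mol
Linear interpolation between T = 344.8 (H_out = 5.568) and T = 347.2 (H_out = 6.370) on hF = 6.363 gives T ≈ 347.2 K, at which ψ = 0.14.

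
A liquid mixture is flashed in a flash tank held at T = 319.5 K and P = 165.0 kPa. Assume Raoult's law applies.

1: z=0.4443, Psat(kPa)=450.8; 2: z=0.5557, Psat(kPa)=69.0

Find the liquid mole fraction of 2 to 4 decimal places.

x_2 = 0.7486

Raoult's law: Kᵢ = Pᵢˢᵃᵗ/P = Pᵢˢᵃᵗ/165.0.
  K_1 = 450.8/165.0 = 2.732121, K_2 = 69.0/165.0 = 0.418182
Rachford–Rice: g(ψ) = Σ zᵢ(Kᵢ−1)/(1+ψ(Kᵢ−1)) = 0.
g(0) = ΣzᵢKᵢ − 1 = 0.4463 and g(1) = 1 − Σzᵢ/Kᵢ = -0.4915, so a root lies in (0, 1).
Binary case is linear: z₁(K₁−1)(1+ψ(K₂−1)) + z₂(K₂−1)(1+ψ(K₁−1)) = 0
⇒ ψ = [z₁(K₁−1)+z₂(K₂−1)] / [−(K₁−1)(K₂−1)] = 0.44627/1.00778 = 0.4428
Compositions from xᵢ = zᵢ/(1+ψ(Kᵢ−1)), yᵢ = Kᵢxᵢ:
  1: x = 0.2514, y = 0.6870
  2: x = 0.7486, y = 0.3130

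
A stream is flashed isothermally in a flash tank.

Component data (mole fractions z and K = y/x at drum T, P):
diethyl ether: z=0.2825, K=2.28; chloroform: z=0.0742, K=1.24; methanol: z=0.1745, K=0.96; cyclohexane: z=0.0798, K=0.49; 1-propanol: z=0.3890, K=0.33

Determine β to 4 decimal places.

Let β = V/F and solve Σ zᵢ(Kᵢ−1)/(1+β(Kᵢ−1)) = 0.
g(0) = ΣzᵢKᵢ − 1 = 0.0711 and g(1) = 1 − Σzᵢ/Kᵢ = -0.7072, so a root lies in (0, 1).
Newton iteration, β⁰ = 0.5:
  β = 0.5000: g = -0.21729, g' = -0.6081 → β = 0.1427
  β = 0.1427: g = -0.01610, g' = -0.5729 → β = 0.1146
  β = 0.1146: g = 0.00016, g' = -0.5846 → β = 0.1148
Converged at β = 0.1148.

β = 0.1148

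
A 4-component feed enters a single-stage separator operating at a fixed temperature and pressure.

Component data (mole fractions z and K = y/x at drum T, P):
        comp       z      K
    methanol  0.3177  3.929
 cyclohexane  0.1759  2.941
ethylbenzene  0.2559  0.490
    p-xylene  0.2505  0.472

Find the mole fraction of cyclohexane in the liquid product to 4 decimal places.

x_cyclohexane = 0.0716

Let ψ = V/F and solve Σ zᵢ(Kᵢ−1)/(1+ψ(Kᵢ−1)) = 0.
g(0) = ΣzᵢKᵢ − 1 = 1.0092 and g(1) = 1 − Σzᵢ/Kᵢ = -0.1936, so a root lies in (0, 1).
Newton iteration, ψ⁰ = 0.39:
  ψ = 0.3900: g = 0.29921, g' = -1.0230 → ψ = 0.6825
  ψ = 0.6825: g = 0.05019, g' = -0.7530 → ψ = 0.7491
  ψ = 0.7491: g = 0.00043, g' = -0.7426 → ψ = 0.7497
Converged at ψ = 0.7497.
Compositions from xᵢ = zᵢ/(1+ψ(Kᵢ−1)), yᵢ = Kᵢxᵢ:
  methanol: x = 0.0994, y = 0.3906
  cyclohexane: x = 0.0716, y = 0.2107
  ethylbenzene: x = 0.4143, y = 0.2030
  p-xylene: x = 0.4146, y = 0.1957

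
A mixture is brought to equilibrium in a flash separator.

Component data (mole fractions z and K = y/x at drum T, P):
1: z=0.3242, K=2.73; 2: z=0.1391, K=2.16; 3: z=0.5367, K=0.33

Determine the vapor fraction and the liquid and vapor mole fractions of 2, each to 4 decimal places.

Iterate (Newton) starting at ψ = 0.5:
  ψ = 0.5000: g = -0.13788, g' = -0.8987 → ψ = 0.3466
  ψ = 0.3466: g = -0.00263, g' = -0.8831 → ψ = 0.3436
Converged at ψ = 0.3436.
Compositions from xᵢ = zᵢ/(1+ψ(Kᵢ−1)), yᵢ = Kᵢxᵢ:
  1: x = 0.2033, y = 0.5551
  2: x = 0.0995, y = 0.2148
  3: x = 0.6972, y = 0.2301

ψ = 0.3436, x_2 = 0.0995, y_2 = 0.2148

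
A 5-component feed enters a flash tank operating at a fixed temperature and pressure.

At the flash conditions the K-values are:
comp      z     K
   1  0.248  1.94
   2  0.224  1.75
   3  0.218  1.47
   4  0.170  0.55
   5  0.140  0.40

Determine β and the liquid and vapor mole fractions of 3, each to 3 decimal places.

β = 0.873, x_3 = 0.155, y_3 = 0.227

Newton–Raphson from β = 0.5:
  β = 0.500: g = 0.1450, g' = -0.360 → β = 0.903
  β = 0.903: g = -0.0140, g' = -0.470 → β = 0.873
Converged at β = 0.873.
Compositions from xᵢ = zᵢ/(1+β(Kᵢ−1)), yᵢ = Kᵢxᵢ:
  1: x = 0.136, y = 0.264
  2: x = 0.135, y = 0.237
  3: x = 0.155, y = 0.227
  4: x = 0.280, y = 0.154
  5: x = 0.294, y = 0.118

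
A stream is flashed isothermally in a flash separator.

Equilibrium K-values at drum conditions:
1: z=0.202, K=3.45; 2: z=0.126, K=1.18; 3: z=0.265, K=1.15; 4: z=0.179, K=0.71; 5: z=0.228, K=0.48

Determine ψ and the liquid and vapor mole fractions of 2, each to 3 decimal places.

Let ψ = V/F and solve Σ zᵢ(Kᵢ−1)/(1+ψ(Kᵢ−1)) = 0.
Check two-phase: ΣzᵢKᵢ = 1.387 > 1 and Σzᵢ/Kᵢ = 1.123 > 1, so g(0) = 0.387 > 0 and g(1) = -0.123 < 0.
Newton iteration, ψ⁰ = 0.5:
  ψ = 0.500: g = 0.0593, g' = -0.387 → ψ = 0.653
  ψ = 0.653: g = 0.0032, g' = -0.352 → ψ = 0.662
Converged at ψ = 0.662.
Compositions from xᵢ = zᵢ/(1+ψ(Kᵢ−1)), yᵢ = Kᵢxᵢ:
  1: x = 0.077, y = 0.266
  2: x = 0.113, y = 0.133
  3: x = 0.241, y = 0.277
  4: x = 0.222, y = 0.157
  5: x = 0.348, y = 0.167

ψ = 0.662, x_2 = 0.113, y_2 = 0.133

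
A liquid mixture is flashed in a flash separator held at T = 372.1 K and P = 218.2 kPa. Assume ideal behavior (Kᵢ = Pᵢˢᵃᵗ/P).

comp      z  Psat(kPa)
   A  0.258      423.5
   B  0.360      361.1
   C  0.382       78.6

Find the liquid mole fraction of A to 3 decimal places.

x_A = 0.179

Raoult's law: Kᵢ = Pᵢˢᵃᵗ/P = Pᵢˢᵃᵗ/218.2.
  K_A = 423.5/218.2 = 1.94088, K_B = 361.1/218.2 = 1.65490, K_C = 78.6/218.2 = 0.36022
Rachford–Rice: g(ψ) = Σ zᵢ(Kᵢ−1)/(1+ψ(Kᵢ−1)) = 0.
Check two-phase: ΣzᵢKᵢ = 1.234 > 1 and Σzᵢ/Kᵢ = 1.411 > 1, so g(0) = 0.234 > 0 and g(1) = -0.411 < 0.
Newton–Raphson from ψ = 0.65:
  ψ = 0.650: g = -0.1024, g' = -0.622 → ψ = 0.485
  ψ = 0.485: g = -0.0090, g' = -0.525 → ψ = 0.468
Converged at ψ = 0.468.
Compositions from xᵢ = zᵢ/(1+ψ(Kᵢ−1)), yᵢ = Kᵢxᵢ:
  A: x = 0.179, y = 0.348
  B: x = 0.276, y = 0.456
  C: x = 0.545, y = 0.196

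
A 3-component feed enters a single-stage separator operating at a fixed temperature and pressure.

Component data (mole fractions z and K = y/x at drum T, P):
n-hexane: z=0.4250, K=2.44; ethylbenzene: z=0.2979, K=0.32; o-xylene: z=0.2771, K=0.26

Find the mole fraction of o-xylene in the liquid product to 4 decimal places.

Let ψ = V/F and solve Σ zᵢ(Kᵢ−1)/(1+ψ(Kᵢ−1)) = 0.
Feasibility: ΣzᵢKᵢ = 1.2044, Σzᵢ/Kᵢ = 2.1709 — both > 1, two phases present.
Iterate (Newton) starting at ψ = 0.39:
  ψ = 0.3900: g = -0.17202, g' = -0.9163 → ψ = 0.2023
  ψ = 0.2023: g = -0.00208, g' = -0.9236 → ψ = 0.2000
Converged at ψ = 0.2000.
Compositions from xᵢ = zᵢ/(1+ψ(Kᵢ−1)), yᵢ = Kᵢxᵢ:
  n-hexane: x = 0.3300, y = 0.8051
  ethylbenzene: x = 0.3448, y = 0.1103
  o-xylene: x = 0.3252, y = 0.0846

x_o-xylene = 0.3252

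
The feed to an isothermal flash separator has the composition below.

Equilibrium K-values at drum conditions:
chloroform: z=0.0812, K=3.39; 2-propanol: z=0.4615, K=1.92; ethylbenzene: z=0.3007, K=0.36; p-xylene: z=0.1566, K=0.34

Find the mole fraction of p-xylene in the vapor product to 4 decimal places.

Newton iteration, V/F⁰ = 0.32:
  V/F = 0.3200: g = 0.06494, g' = -0.6865 → V/F = 0.4146
  V/F = 0.4146: g = 0.00058, g' = -0.6792 → V/F = 0.4154
Converged at V/F = 0.4154.
Compositions from xᵢ = zᵢ/(1+V/F(Kᵢ−1)), yᵢ = Kᵢxᵢ:
  chloroform: x = 0.0407, y = 0.1381
  2-propanol: x = 0.3339, y = 0.6411
  ethylbenzene: x = 0.4096, y = 0.1475
  p-xylene: x = 0.2158, y = 0.0734

y_p-xylene = 0.0734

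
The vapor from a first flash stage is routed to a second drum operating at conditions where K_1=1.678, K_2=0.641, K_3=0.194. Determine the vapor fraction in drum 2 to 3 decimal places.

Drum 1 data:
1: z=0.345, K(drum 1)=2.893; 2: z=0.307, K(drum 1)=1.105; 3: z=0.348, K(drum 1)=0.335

Drum 1:
Let ψ₁ = V/F and solve Σ zᵢ(Kᵢ−1)/(1+ψ₁(Kᵢ−1)) = 0.
g(0) = ΣzᵢKᵢ − 1 = 0.454 and g(1) = 1 − Σzᵢ/Kᵢ = -0.436, so a root lies in (0, 1).
Iterate (Newton) starting at ψ₁ = 0.38:
  ψ₁ = 0.380: g = 0.1012, g' = -0.697 → ψ₁ = 0.525
  ψ₁ = 0.525: g = 0.0024, g' = -0.677 → ψ₁ = 0.529
Converged at ψ₁ = 0.529.
Drum-1 compositions:
  1: x = 0.172, y = 0.499
  2: x = 0.291, y = 0.321
  3: x = 0.537, y = 0.180
Drum-2 feed = drum-1 vapor: z₂ = (0.4988, 0.3214, 0.1798).
Drum 2:
Material balance + equilibrium reduce to Σ zᵢ(Kᵢ−1)/(1+ψ₂(Kᵢ−1)) = 0.
g(0) = ΣzᵢKᵢ − 1 = 0.078 and g(1) = 1 − Σzᵢ/Kᵢ = -0.725, so a root lies in (0, 1).
Iterate (Newton) starting at ψ₂ = 0.5:
  ψ₂ = 0.500: g = -0.1308, g' = -0.517 → ψ₂ = 0.247
  ψ₂ = 0.247: g = -0.0179, g' = -0.400 → ψ₂ = 0.202
Converged at ψ₂ = 0.202.
  1: x = 0.439, y = 0.736
  2: x = 0.347, y = 0.222
  3: x = 0.215, y = 0.042

V/F (drum 2) = 0.202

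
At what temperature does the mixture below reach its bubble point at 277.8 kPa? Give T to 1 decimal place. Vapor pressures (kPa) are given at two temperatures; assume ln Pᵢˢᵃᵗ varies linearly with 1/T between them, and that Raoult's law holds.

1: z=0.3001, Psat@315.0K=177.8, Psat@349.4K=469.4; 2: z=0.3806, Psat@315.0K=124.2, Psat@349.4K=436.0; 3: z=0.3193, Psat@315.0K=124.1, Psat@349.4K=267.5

T = 337.2 K

Bubble-point temperature: ΣzᵢPᵢˢᵃᵗ(T) = P. Interpolate ln Pᵢˢᵃᵗ = aᵢ + bᵢ/T.
  T = 315.0 K: ΣzᵢPᵢˢᵃᵗ = 140.25 kPa
  T = 349.4 K: ΣzᵢPᵢˢᵃᵗ = 392.22 kPa
  T = 332.2 K: ΣzᵢPᵢˢᵃᵗ = 239.74 kPa
  T = 340.8 K: ΣzᵢPᵢˢᵃᵗ = 308.23 kPa
  T = 336.5 K: ΣzᵢPᵢˢᵃᵗ = 272.20 kPa
  T = 338.6 K: ΣzᵢPᵢˢᵃᵗ = 289.33 kPa
Interpolating between 336.5 K and 338.6 K gives T ≈ 337.2 K.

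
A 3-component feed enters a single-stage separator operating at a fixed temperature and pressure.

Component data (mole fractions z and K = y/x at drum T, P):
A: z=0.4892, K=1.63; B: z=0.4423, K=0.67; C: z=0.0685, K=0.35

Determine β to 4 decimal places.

Material balance + equilibrium reduce to Σ zᵢ(Kᵢ−1)/(1+β(Kᵢ−1)) = 0.
Check two-phase: ΣzᵢKᵢ = 1.1177 > 1 and Σzᵢ/Kᵢ = 1.1560 > 1, so g(0) = 0.1177 > 0 and g(1) = -0.1560 < 0.
Newton iteration, β⁰ = 0.61:
  β = 0.6100: g = -0.03389, g' = -0.2563 → β = 0.4778
  β = 0.4778: g = -0.00097, g' = -0.2435 → β = 0.4738
Converged at β = 0.4738.

β = 0.4738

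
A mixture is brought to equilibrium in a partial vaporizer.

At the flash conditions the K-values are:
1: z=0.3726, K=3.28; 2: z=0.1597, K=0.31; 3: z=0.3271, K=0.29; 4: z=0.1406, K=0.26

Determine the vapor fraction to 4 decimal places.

ψ = 0.2483

Rachford–Rice: g(ψ) = Σ zᵢ(Kᵢ−1)/(1+ψ(Kᵢ−1)) = 0.
g(0) = ΣzᵢKᵢ − 1 = 0.4030 and g(1) = 1 − Σzᵢ/Kᵢ = -1.2975, so a root lies in (0, 1).
Newton–Raphson from ψ = 0.5:
  ψ = 0.5000: g = -0.29647, g' = -1.1905 → ψ = 0.2510
  ψ = 0.2510: g = -0.00330, g' = -1.2551 → ψ = 0.2483
Converged at ψ = 0.2483.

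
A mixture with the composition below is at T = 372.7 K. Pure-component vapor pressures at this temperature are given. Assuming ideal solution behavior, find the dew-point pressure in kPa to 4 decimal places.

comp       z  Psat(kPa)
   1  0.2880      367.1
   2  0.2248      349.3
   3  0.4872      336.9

At the dew point ψ → 1, so Σzᵢ/Kᵢ = 1 with Kᵢ = Pᵢˢᵃᵗ/P ⇒ 1/P = Σzᵢ/Pᵢˢᵃᵗ.
1/P = 0.2880/367.1 + 0.2248/349.3 + 0.4872/336.9 = 0.0028742 ⇒ P = 347.9197 kPa

Pdew = 347.9197 kPa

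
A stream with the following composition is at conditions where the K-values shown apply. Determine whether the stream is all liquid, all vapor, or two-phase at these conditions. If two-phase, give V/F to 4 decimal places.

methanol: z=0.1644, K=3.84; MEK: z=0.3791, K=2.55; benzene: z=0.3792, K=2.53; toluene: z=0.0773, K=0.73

ΣzᵢKᵢ = 2.6138; Σzᵢ/Kᵢ = 0.4473.
Since Σzᵢ/Kᵢ < 1 the mixture is above its dew point — single vapor phase.

all vapor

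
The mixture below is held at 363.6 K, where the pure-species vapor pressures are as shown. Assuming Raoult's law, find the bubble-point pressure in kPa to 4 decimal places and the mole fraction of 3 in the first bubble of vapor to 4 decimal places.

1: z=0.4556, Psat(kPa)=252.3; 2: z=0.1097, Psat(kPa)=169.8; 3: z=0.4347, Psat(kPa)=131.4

At the bubble point ψ → 0, so ΣzᵢKᵢ = 1 with Kᵢ = Pᵢˢᵃᵗ/P ⇒ P = ΣzᵢPᵢˢᵃᵗ.
P = 0.4556·252.3 + 0.1097·169.8 + 0.4347·131.4 = 190.6945 kPa
yᵢ = zᵢPᵢˢᵃᵗ/P ⇒ y_3 = 0.4347·131.4/190.6945 = 0.2995

Pbub = 190.6945 kPa, y_3 = 0.2995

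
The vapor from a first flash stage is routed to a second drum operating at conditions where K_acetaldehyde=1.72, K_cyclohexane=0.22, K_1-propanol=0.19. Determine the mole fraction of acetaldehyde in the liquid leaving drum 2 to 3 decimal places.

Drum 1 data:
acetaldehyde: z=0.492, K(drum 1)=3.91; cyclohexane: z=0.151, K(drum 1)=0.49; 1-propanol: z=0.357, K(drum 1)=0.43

x_acetaldehyde (drum 2) = 0.527

Drum 1:
Material balance + equilibrium reduce to Σ zᵢ(Kᵢ−1)/(1+ψ₁(Kᵢ−1)) = 0.
Feasibility: ΣzᵢKᵢ = 2.151, Σzᵢ/Kᵢ = 1.264 — both > 1, two phases present.
Iterate (Newton) starting at ψ₁ = 0.5:
  ψ₁ = 0.500: g = 0.1952, g' = -0.989 → ψ₁ = 0.697
  ψ₁ = 0.697: g = 0.0153, g' = -0.868 → ψ₁ = 0.715
Converged at ψ₁ = 0.715.
Drum-1 compositions:
  acetaldehyde: x = 0.160, y = 0.624
  cyclohexane: x = 0.238, y = 0.116
  1-propanol: x = 0.603, y = 0.259
Drum-2 feed = drum-1 vapor: z₂ = (0.6244, 0.1165, 0.2591).
Drum 2:
Material balance + equilibrium reduce to Σ zᵢ(Kᵢ−1)/(1+ψ₂(Kᵢ−1)) = 0.
Check two-phase: ΣzᵢKᵢ = 1.149 > 1 and Σzᵢ/Kᵢ = 2.256 > 1, so g(0) = 0.149 > 0 and g(1) = -1.256 < 0.
Newton iteration, ψ₂⁰ = 0.39:
  ψ₂ = 0.390: g = -0.0864, g' = -0.707 → ψ₂ = 0.268
  ψ₂ = 0.268: g = -0.0060, g' = -0.618 → ψ₂ = 0.258
Converged at ψ₂ = 0.258.
  acetaldehyde: x = 0.527, y = 0.906
  cyclohexane: x = 0.146, y = 0.032
  1-propanol: x = 0.328, y = 0.062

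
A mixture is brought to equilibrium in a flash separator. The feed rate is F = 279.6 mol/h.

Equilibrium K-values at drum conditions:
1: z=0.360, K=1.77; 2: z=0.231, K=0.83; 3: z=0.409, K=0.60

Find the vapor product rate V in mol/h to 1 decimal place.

Material balance + equilibrium reduce to Σ zᵢ(Kᵢ−1)/(1+ψ(Kᵢ−1)) = 0.
Check two-phase: ΣzᵢKᵢ = 1.074 > 1 and Σzᵢ/Kᵢ = 1.163 > 1, so g(0) = 0.074 > 0 and g(1) = -0.163 < 0.
Newton–Raphson from ψ = 0.5:
  ψ = 0.500: g = -0.0473, g' = -0.221 → ψ = 0.287
  ψ = 0.287: g = 0.0010, g' = -0.234 → ψ = 0.291
Converged at ψ = 0.291.
Then V = ψ·F = 0.2910·279.6 = 81.4 mol/h and L = F − V = 198.2 mol/h.

V = 81.4 mol/h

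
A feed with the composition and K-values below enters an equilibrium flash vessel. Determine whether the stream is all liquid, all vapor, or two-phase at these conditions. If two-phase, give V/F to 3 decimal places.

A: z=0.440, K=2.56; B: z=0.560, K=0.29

two-phase, V/F = 0.261

ΣzᵢKᵢ = 1.289; Σzᵢ/Kᵢ = 2.103.
Both exceed 1, so a two-phase solution exists.
Rachford–Rice: g(ψ) = Σ zᵢ(Kᵢ−1)/(1+ψ(Kᵢ−1)) = 0.
Binary case is linear: z₁(K₁−1)(1+ψ(K₂−1)) + z₂(K₂−1)(1+ψ(K₁−1)) = 0
⇒ ψ = [z₁(K₁−1)+z₂(K₂−1)] / [−(K₁−1)(K₂−1)] = 0.2888/1.1076 = 0.261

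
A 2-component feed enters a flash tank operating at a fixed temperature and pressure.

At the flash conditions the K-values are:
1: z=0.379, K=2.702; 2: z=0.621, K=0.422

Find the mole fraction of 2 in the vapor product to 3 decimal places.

Rachford–Rice: g(ψ) = Σ zᵢ(Kᵢ−1)/(1+ψ(Kᵢ−1)) = 0.
Check two-phase: ΣzᵢKᵢ = 1.286 > 1 and Σzᵢ/Kᵢ = 1.612 > 1, so g(0) = 0.286 > 0 and g(1) = -0.612 < 0.
Binary case is linear: z₁(K₁−1)(1+ψ(K₂−1)) + z₂(K₂−1)(1+ψ(K₁−1)) = 0
⇒ ψ = [z₁(K₁−1)+z₂(K₂−1)] / [−(K₁−1)(K₂−1)] = 0.2861/0.9838 = 0.291
Compositions from xᵢ = zᵢ/(1+ψ(Kᵢ−1)), yᵢ = Kᵢxᵢ:
  1: x = 0.254, y = 0.685
  2: x = 0.746, y = 0.315

y_2 = 0.315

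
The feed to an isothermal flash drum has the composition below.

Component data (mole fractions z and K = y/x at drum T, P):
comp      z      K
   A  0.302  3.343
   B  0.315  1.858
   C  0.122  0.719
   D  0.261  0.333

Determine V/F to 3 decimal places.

V/F = 0.787

Material balance + equilibrium reduce to Σ zᵢ(Kᵢ−1)/(1+V/F(Kᵢ−1)) = 0.
Check two-phase: ΣzᵢKᵢ = 1.769 > 1 and Σzᵢ/Kᵢ = 1.213 > 1, so g(0) = 0.769 > 0 and g(1) = -0.213 < 0.
Newton iteration, V/F⁰ = 0.61:
  V/F = 0.610: g = 0.1338, g' = -0.725 → V/F = 0.795
  V/F = 0.795: g = -0.0066, g' = -0.826 → V/F = 0.787
Converged at V/F = 0.787.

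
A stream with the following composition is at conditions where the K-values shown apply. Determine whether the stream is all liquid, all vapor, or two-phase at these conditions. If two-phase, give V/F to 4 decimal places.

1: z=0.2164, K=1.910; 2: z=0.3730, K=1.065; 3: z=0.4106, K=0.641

ΣzᵢKᵢ = 1.0738; Σzᵢ/Kᵢ = 1.1041.
Both exceed 1, so a two-phase solution exists.
Rachford–Rice: g(ψ) = Σ zᵢ(Kᵢ−1)/(1+ψ(Kᵢ−1)) = 0.
Newton–Raphson from ψ = 0.47:
  ψ = 0.4700: g = -0.01587, g' = -0.1660 → ψ = 0.3744
  ψ = 0.3744: g = 0.00026, g' = -0.1718 → ψ = 0.3759
Converged at ψ = 0.3759.

two-phase, V/F = 0.3759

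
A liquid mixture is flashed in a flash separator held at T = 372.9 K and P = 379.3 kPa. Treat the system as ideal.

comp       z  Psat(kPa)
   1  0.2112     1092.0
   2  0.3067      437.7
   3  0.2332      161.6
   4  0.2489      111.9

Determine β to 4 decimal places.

β = 0.1687

Raoult's law: Kᵢ = Pᵢˢᵃᵗ/P = Pᵢˢᵃᵗ/379.3.
  K_1 = 1092.0/379.3 = 2.878988, K_2 = 437.7/379.3 = 1.153968, K_3 = 161.6/379.3 = 0.426048, K_4 = 111.9/379.3 = 0.295017
Let β = V/F and solve Σ zᵢ(Kᵢ−1)/(1+β(Kᵢ−1)) = 0.
Check two-phase: ΣzᵢKᵢ = 1.1347 > 1 and Σzᵢ/Kᵢ = 1.7302 > 1, so g(0) = 0.1347 > 0 and g(1) = -0.7302 < 0.
Newton–Raphson from β = 0.5:
  β = 0.5000: g = -0.21025, g' = -0.6506 → β = 0.1769
  β = 0.1769: g = -0.00560, g' = -0.6836 → β = 0.1687
Converged at β = 0.1687.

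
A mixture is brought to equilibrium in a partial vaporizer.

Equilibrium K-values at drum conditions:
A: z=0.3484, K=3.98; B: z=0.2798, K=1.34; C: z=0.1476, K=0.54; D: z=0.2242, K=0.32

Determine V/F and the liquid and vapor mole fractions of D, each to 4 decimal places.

Iterate (Newton) starting at V/F = 0.5:
  V/F = 0.5000: g = 0.17910, g' = -0.8133 → V/F = 0.7202
  V/F = 0.7202: g = 0.00610, g' = -0.8015 → V/F = 0.7278
Converged at V/F = 0.7278.
Compositions from xᵢ = zᵢ/(1+V/F(Kᵢ−1)), yᵢ = Kᵢxᵢ:
  A: x = 0.1099, y = 0.4376
  B: x = 0.2243, y = 0.3006
  C: x = 0.2219, y = 0.1198
  D: x = 0.4439, y = 0.1420

V/F = 0.7278, x_D = 0.4439, y_D = 0.1420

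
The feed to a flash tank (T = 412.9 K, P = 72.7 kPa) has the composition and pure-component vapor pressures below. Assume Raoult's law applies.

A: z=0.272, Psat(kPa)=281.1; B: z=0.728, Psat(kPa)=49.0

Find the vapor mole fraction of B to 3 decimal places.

Raoult's law: Kᵢ = Pᵢˢᵃᵗ/P = Pᵢˢᵃᵗ/72.7.
  K_A = 281.1/72.7 = 3.86657, K_B = 49.0/72.7 = 0.67400
Material balance + equilibrium reduce to Σ zᵢ(Kᵢ−1)/(1+β(Kᵢ−1)) = 0.
Check two-phase: ΣzᵢKᵢ = 1.542 > 1 and Σzᵢ/Kᵢ = 1.150 > 1, so g(0) = 0.542 > 0 and g(1) = -0.150 < 0.
Iterate (Newton) starting at β = 0.59:
  β = 0.590: g = -0.0041, g' = -0.427 → β = 0.580
Converged at β = 0.580.
Compositions from xᵢ = zᵢ/(1+β(Kᵢ−1)), yᵢ = Kᵢxᵢ:
  A: x = 0.102, y = 0.395
  B: x = 0.898, y = 0.605

y_B = 0.605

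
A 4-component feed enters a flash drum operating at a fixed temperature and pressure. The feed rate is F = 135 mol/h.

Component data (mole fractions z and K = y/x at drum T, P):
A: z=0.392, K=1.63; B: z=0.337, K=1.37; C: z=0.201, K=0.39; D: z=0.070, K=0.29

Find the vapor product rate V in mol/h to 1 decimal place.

Let ψ = V/F and solve Σ zᵢ(Kᵢ−1)/(1+ψ(Kᵢ−1)) = 0.
Feasibility: ΣzᵢKᵢ = 1.199, Σzᵢ/Kᵢ = 1.243 — both > 1, two phases present.
Iterate (Newton) starting at ψ = 0.56:
  ψ = 0.560: g = 0.0171, g' = -0.386 → ψ = 0.604
  ψ = 0.604: g = -0.0005, g' = -0.408 → ψ = 0.603
Converged at ψ = 0.603.
Then V = ψ·F = 0.6031·135 = 81.4 mol/h and L = F − V = 53.6 mol/h.

V = 81.4 mol/h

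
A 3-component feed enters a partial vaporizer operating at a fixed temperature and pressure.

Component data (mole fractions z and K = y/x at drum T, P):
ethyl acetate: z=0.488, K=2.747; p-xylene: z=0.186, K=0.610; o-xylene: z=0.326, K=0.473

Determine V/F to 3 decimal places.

Newton iteration, V/F⁰ = 0.66:
  V/F = 0.660: g = 0.0349, g' = -0.585 → V/F = 0.720
Converged at V/F = 0.720.

V/F = 0.720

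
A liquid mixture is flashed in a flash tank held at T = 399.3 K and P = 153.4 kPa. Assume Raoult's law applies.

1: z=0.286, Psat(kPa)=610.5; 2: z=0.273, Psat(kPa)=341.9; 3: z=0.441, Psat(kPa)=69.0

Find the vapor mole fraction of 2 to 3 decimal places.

Raoult's law: Kᵢ = Pᵢˢᵃᵗ/P = Pᵢˢᵃᵗ/153.4.
  K_1 = 610.5/153.4 = 3.97979, K_2 = 341.9/153.4 = 2.22881, K_3 = 69.0/153.4 = 0.44980
Iterate (Newton) starting at ψ = 0.5:
  ψ = 0.500: g = 0.2154, g' = -0.822 → ψ = 0.762
  ψ = 0.762: g = 0.0160, g' = -0.743 → ψ = 0.784
  ψ = 0.784: g = -0.0000, g' = -0.748 → ψ = 0.783
Converged at ψ = 0.783.
Compositions from xᵢ = zᵢ/(1+ψ(Kᵢ−1)), yᵢ = Kᵢxᵢ:
  1: x = 0.086, y = 0.341
  2: x = 0.139, y = 0.310
  3: x = 0.775, y = 0.349

y_2 = 0.310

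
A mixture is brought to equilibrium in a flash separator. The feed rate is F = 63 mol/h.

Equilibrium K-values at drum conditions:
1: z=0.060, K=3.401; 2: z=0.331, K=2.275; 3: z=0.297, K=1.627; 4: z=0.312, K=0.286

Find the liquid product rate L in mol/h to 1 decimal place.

Let ψ = V/F and solve Σ zᵢ(Kᵢ−1)/(1+ψ(Kᵢ−1)) = 0.
Feasibility: ΣzᵢKᵢ = 1.530, Σzᵢ/Kᵢ = 1.437 — both > 1, two phases present.
Iterate (Newton) starting at ψ = 0.54:
  ψ = 0.540: g = 0.0892, g' = -0.741 → ψ = 0.660
  ψ = 0.660: g = -0.0051, g' = -0.838 → ψ = 0.654
Converged at ψ = 0.654.
Then V = ψ·F = 0.6544·63 = 41.2 mol/h and L = F − V = 21.8 mol/h.

L = 21.8 mol/h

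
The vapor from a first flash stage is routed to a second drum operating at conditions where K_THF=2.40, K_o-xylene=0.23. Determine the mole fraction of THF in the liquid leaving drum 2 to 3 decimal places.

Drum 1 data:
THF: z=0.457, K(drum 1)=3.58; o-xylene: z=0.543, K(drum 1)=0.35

x_THF (drum 2) = 0.355

Drum 1:
Rachford–Rice: g(ψ₁) = Σ zᵢ(Kᵢ−1)/(1+ψ₁(Kᵢ−1)) = 0.
Feasibility: ΣzᵢKᵢ = 1.826, Σzᵢ/Kᵢ = 1.679 — both > 1, two phases present.
Binary case is linear: z₁(K₁−1)(1+ψ₁(K₂−1)) + z₂(K₂−1)(1+ψ₁(K₁−1)) = 0
⇒ ψ₁ = [z₁(K₁−1)+z₂(K₂−1)] / [−(K₁−1)(K₂−1)] = 0.8261/1.6770 = 0.493
Drum-1 compositions:
  THF: x = 0.201, y = 0.720
  o-xylene: x = 0.799, y = 0.280
Drum-2 feed = drum-1 vapor: z₂ = (0.7204, 0.2796).
Drum 2:
Binary case is linear: z₁(K₁−1)(1+ψ₂(K₂−1)) + z₂(K₂−1)(1+ψ₂(K₁−1)) = 0
⇒ ψ₂ = [z₁(K₁−1)+z₂(K₂−1)] / [−(K₁−1)(K₂−1)] = 0.7933/1.0780 = 0.736
  THF: x = 0.355, y = 0.852
  o-xylene: x = 0.645, y = 0.148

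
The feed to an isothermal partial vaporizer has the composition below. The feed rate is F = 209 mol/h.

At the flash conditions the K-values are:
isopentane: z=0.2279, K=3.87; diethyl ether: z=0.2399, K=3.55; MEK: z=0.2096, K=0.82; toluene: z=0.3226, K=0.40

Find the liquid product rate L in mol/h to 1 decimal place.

Newton–Raphson from ψ = 0.54:
  ψ = 0.5400: g = 0.18576, g' = -0.8273 → ψ = 0.7645
  ψ = 0.7645: g = 0.01082, g' = -0.7688 → ψ = 0.7786
Converged at ψ = 0.7786.
Then V = ψ·F = 0.7786·209 = 162.7 mol/h and L = F − V = 46.3 mol/h.

L = 46.3 mol/h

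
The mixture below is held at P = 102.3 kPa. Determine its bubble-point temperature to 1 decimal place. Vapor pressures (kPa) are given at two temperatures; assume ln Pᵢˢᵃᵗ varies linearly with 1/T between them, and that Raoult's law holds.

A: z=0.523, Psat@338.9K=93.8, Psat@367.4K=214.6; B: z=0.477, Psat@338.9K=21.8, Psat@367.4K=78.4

Bubble-point temperature: ΣzᵢPᵢˢᵃᵗ(T) = P. Interpolate ln Pᵢˢᵃᵗ = aᵢ + bᵢ/T.
  T = 338.9 K: ΣzᵢPᵢˢᵃᵗ = 59.46 kPa
  T = 367.4 K: ΣzᵢPᵢˢᵃᵗ = 149.63 kPa
  T = 353.1 K: ΣzᵢPᵢˢᵃᵗ = 95.53 kPa
  T = 360.2 K: ΣzᵢPᵢˢᵃᵗ = 119.78 kPa
  T = 356.6 K: ΣzᵢPᵢˢᵃᵗ = 106.89 kPa
  T = 354.9 K: ΣzᵢPᵢˢᵃᵗ = 101.24 kPa
Interpolating between 354.9 K and 356.6 K gives T ≈ 355.2 K.

T = 355.2 K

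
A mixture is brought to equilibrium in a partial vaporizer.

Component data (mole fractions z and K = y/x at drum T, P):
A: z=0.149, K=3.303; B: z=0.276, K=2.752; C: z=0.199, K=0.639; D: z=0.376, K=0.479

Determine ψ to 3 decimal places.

ψ = 0.605

Newton–Raphson from ψ = 0.43:
  ψ = 0.430: g = 0.1107, g' = -0.681 → ψ = 0.593
  ψ = 0.593: g = 0.0076, g' = -0.601 → ψ = 0.605
Converged at ψ = 0.605.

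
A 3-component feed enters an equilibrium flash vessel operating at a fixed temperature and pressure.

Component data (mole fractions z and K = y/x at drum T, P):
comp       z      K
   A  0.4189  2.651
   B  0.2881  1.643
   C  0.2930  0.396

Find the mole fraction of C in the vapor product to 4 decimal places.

Rachford–Rice: g(ψ) = Σ zᵢ(Kᵢ−1)/(1+ψ(Kᵢ−1)) = 0.
Feasibility: ΣzᵢKᵢ = 1.6999, Σzᵢ/Kᵢ = 1.0733 — both > 1, two phases present.
Newton iteration, ψ⁰ = 0.5:
  ψ = 0.5000: g = 0.26550, g' = -0.6302 → ψ = 0.9213
  ψ = 0.9213: g = -0.00831, g' = -0.7699 → ψ = 0.9105
  ψ = 0.9105: g = -0.00007, g' = -0.7573 → ψ = 0.9104
Converged at ψ = 0.9104.
Compositions from xᵢ = zᵢ/(1+ψ(Kᵢ−1)), yᵢ = Kᵢxᵢ:
  A: x = 0.1674, y = 0.4437
  B: x = 0.1817, y = 0.2986
  C: x = 0.6509, y = 0.2578

y_C = 0.2578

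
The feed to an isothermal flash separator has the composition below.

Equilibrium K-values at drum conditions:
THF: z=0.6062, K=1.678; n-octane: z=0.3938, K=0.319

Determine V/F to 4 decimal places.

Material balance + equilibrium reduce to Σ zᵢ(Kᵢ−1)/(1+V/F(Kᵢ−1)) = 0.
g(0) = ΣzᵢKᵢ − 1 = 0.1428 and g(1) = 1 − Σzᵢ/Kᵢ = -0.5957, so a root lies in (0, 1).
Binary case is linear: z₁(K₁−1)(1+V/F(K₂−1)) + z₂(K₂−1)(1+V/F(K₁−1)) = 0
⇒ V/F = [z₁(K₁−1)+z₂(K₂−1)] / [−(K₁−1)(K₂−1)] = 0.14283/0.46172 = 0.3093

V/F = 0.3093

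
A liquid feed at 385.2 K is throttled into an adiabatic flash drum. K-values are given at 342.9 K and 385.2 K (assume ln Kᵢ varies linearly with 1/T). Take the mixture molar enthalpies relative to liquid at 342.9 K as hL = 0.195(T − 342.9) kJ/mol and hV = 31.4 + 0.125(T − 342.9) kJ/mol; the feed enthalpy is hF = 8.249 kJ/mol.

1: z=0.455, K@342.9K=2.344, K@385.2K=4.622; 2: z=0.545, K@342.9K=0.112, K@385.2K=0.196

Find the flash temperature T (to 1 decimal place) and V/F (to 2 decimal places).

T = 352.0 K, V/F = 0.21

Adiabatic flash: solve Rachford–Rice at each trial T, then check hF = ψ·hV(T) + (1−ψ)·hL(T).
  T = 342.9 K: K = (2.344, 0.112), RR gives ψ = 0.107, H_out = 3.356 kJ/mol
  T = 385.2 K: K = (4.622, 0.196), RR gives ψ = 0.415, H_out = 20.064 kJ/mol
  T = 364.0 K: K = (3.354, 0.150), RR gives ψ = 0.304, H_out = 13.215 kJ/mol
  T = 353.4 K: K = (2.817, 0.130), RR gives ψ = 0.223, H_out = 8.891 kJ/mol
  T = 348.1 K: K = (2.571, 0.121), RR gives ψ = 0.171, H_out = 6.309 kJ/mol
  T = 350.8 K: K = (2.694, 0.126), RR gives ψ = 0.199, H_out = 7.669 kJ/mol
  T = 352.1 K: K = (2.755, 0.128), RR gives ψ = 0.211, H_out = 8.290 kJ/mol
Linear interpolation between T = 350.8 (H_out = 7.669) and T = 352.1 (H_out = 8.290) on hF = 8.249 gives T ≈ 352.0 K, at which ψ = 0.21.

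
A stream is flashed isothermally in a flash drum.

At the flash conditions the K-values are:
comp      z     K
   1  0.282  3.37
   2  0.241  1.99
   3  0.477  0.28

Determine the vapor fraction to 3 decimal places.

Rachford–Rice: g(ψ) = Σ zᵢ(Kᵢ−1)/(1+ψ(Kᵢ−1)) = 0.
Check two-phase: ΣzᵢKᵢ = 1.563 > 1 and Σzᵢ/Kᵢ = 1.908 > 1, so g(0) = 0.563 > 0 and g(1) = -0.908 < 0.
Iterate (Newton) starting at ψ = 0.5:
  ψ = 0.500: g = -0.0712, g' = -1.041 → ψ = 0.432
  ψ = 0.432: g = -0.0008, g' = -1.024 → ψ = 0.431
Converged at ψ = 0.431.

ψ = 0.431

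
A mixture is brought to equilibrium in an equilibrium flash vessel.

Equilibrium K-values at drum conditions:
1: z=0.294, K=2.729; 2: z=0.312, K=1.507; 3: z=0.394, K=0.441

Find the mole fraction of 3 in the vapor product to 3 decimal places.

Material balance + equilibrium reduce to Σ zᵢ(Kᵢ−1)/(1+β(Kᵢ−1)) = 0.
Check two-phase: ΣzᵢKᵢ = 1.446 > 1 and Σzᵢ/Kᵢ = 1.208 > 1, so g(0) = 0.446 > 0 and g(1) = -0.208 < 0.
Newton–Raphson from β = 0.5:
  β = 0.500: g = 0.0931, g' = -0.541 → β = 0.672
  β = 0.672: g = 0.0003, g' = -0.549 → β = 0.673
Converged at β = 0.673.
Compositions from xᵢ = zᵢ/(1+β(Kᵢ−1)), yᵢ = Kᵢxᵢ:
  1: x = 0.136, y = 0.371
  2: x = 0.233, y = 0.351
  3: x = 0.631, y = 0.278

y_3 = 0.278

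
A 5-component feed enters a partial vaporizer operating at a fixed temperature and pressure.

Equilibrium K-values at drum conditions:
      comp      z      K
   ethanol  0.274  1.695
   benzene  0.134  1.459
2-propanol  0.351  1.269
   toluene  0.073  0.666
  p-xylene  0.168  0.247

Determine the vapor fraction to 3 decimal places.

ψ = 0.606

Rachford–Rice: g(ψ) = Σ zᵢ(Kᵢ−1)/(1+ψ(Kᵢ−1)) = 0.
Feasibility: ΣzᵢKᵢ = 1.195, Σzᵢ/Kᵢ = 1.320 — both > 1, two phases present.
Newton iteration, ψ⁰ = 0.53:
  ψ = 0.530: g = 0.0311, g' = -0.384 → ψ = 0.611
  ψ = 0.611: g = -0.0021, g' = -0.441 → ψ = 0.606
Converged at ψ = 0.606.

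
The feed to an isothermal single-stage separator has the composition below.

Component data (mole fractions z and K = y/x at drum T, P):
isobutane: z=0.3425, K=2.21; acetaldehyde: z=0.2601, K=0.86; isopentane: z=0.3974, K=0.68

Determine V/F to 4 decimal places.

Rachford–Rice: g(V/F) = Σ zᵢ(Kᵢ−1)/(1+V/F(Kᵢ−1)) = 0.
Check two-phase: ΣzᵢKᵢ = 1.2508 > 1 and Σzᵢ/Kᵢ = 1.0418 > 1, so g(0) = 0.2508 > 0 and g(1) = -0.0418 < 0.
Newton–Raphson from V/F = 0.5:
  V/F = 0.5000: g = 0.06766, g' = -0.2582 → V/F = 0.7620
  V/F = 0.7620: g = 0.00667, g' = -0.2133 → V/F = 0.7933
  V/F = 0.7933: g = 0.00005, g' = -0.2101 → V/F = 0.7936
Converged at V/F = 0.7936.

V/F = 0.7936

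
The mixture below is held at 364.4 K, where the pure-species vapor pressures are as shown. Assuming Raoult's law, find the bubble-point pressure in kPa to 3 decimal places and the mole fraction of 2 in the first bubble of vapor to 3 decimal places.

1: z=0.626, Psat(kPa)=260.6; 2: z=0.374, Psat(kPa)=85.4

Pbub = 195.075 kPa, y_2 = 0.164

At the bubble point ψ → 0, so ΣzᵢKᵢ = 1 with Kᵢ = Pᵢˢᵃᵗ/P ⇒ P = ΣzᵢPᵢˢᵃᵗ.
P = 0.626·260.6 + 0.374·85.4 = 195.075 kPa
yᵢ = zᵢPᵢˢᵃᵗ/P ⇒ y_2 = 0.374·85.4/195.075 = 0.164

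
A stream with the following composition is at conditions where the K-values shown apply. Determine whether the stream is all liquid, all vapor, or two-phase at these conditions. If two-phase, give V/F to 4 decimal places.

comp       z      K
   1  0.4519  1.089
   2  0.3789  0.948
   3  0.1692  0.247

all liquid

ΣzᵢKᵢ = 0.8931; Σzᵢ/Kᵢ = 1.4997.
Since ΣzᵢKᵢ < 1 the mixture is below its bubble point — single liquid phase.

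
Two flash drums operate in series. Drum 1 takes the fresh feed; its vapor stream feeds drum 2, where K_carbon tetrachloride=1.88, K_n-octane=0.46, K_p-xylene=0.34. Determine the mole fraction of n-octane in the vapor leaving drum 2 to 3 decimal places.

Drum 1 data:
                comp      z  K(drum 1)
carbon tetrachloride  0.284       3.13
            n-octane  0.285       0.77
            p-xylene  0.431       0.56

Drum 1:
Material balance + equilibrium reduce to Σ zᵢ(Kᵢ−1)/(1+ψ₁(Kᵢ−1)) = 0.
Check two-phase: ΣzᵢKᵢ = 1.350 > 1 and Σzᵢ/Kᵢ = 1.231 > 1, so g(0) = 0.350 > 0 and g(1) = -0.231 < 0.
Iterate (Newton) starting at ψ₁ = 0.5:
  ψ₁ = 0.500: g = -0.0243, g' = -0.459 → ψ₁ = 0.447
  ψ₁ = 0.447: g = 0.0007, g' = -0.486 → ψ₁ = 0.449
Converged at ψ₁ = 0.449.
Drum-1 compositions:
  carbon tetrachloride: x = 0.145, y = 0.455
  n-octane: x = 0.318, y = 0.245
  p-xylene: x = 0.537, y = 0.301
Drum-2 feed = drum-1 vapor: z₂ = (0.4546, 0.2447, 0.3007).
Drum 2:
Rachford–Rice: g(ψ₂) = Σ zᵢ(Kᵢ−1)/(1+ψ₂(Kᵢ−1)) = 0.
Check two-phase: ΣzᵢKᵢ = 1.069 > 1 and Σzᵢ/Kᵢ = 1.658 > 1, so g(0) = 0.069 > 0 and g(1) = -0.658 < 0.
Newton–Raphson from ψ₂ = 0.42:
  ψ₂ = 0.420: g = -0.1534, g' = -0.558 → ψ₂ = 0.145
  ψ₂ = 0.145: g = -0.0081, g' = -0.521 → ψ₂ = 0.130
Converged at ψ₂ = 0.130.
  carbon tetrachloride: x = 0.408, y = 0.767
  n-octane: x = 0.263, y = 0.121
  p-xylene: x = 0.329, y = 0.112

y_n-octane (drum 2) = 0.121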